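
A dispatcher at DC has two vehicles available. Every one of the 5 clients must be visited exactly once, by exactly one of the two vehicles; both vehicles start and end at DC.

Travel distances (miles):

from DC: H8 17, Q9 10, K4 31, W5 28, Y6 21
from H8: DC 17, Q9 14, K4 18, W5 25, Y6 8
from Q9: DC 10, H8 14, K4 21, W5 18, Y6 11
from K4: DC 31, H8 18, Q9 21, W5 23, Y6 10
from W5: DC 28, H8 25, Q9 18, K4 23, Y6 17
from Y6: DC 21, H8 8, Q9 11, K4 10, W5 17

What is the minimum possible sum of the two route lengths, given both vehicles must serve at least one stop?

Try each way of splitting the stops between the two vehicles (each non-empty) and, for each split, find the best tour for each vehicle:
  {H8} + {Q9, K4, W5, Y6}: 34 + 82 = 116
  {Q9} + {H8, K4, W5, Y6}: 20 + 86 = 106
  {H8, Q9} + {K4, W5, Y6}: 41 + 82 = 123
  {K4} + {H8, Q9, W5, Y6}: 62 + 70 = 132
  {H8, K4} + {Q9, W5, Y6}: 66 + 66 = 132
  {Q9, K4} + {H8, W5, Y6}: 62 + 70 = 132
  … (15 splits in total)
Best: vehicle 1 DC → Q9 → DC = 20; vehicle 2 DC → H8 → Y6 → K4 → W5 → DC = 86; combined 106.

106 miles — the smallest possible combined total.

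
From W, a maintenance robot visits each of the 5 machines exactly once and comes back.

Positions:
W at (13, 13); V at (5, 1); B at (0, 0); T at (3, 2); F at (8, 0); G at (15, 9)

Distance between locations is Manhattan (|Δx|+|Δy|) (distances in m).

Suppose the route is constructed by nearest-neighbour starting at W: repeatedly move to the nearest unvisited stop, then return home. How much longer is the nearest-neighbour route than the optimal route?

The nearest-neighbour route is 2 m longer than optimal.

W: G=6, F=18, V=20, T=21, B=26 ⇒ G
G: F=16, V=18, T=19, B=24 ⇒ F
F: V=4, T=7, B=8 ⇒ V
V: T=3, B=6 ⇒ T
T: B=5 ⇒ B
NN route W → G → F → V → T → B → W costs 60.
Optimal: W → V → T → B → F → G → W costs 58 (by enumerating all 60 distinct tours).
Excess = 60 − 58 = 2.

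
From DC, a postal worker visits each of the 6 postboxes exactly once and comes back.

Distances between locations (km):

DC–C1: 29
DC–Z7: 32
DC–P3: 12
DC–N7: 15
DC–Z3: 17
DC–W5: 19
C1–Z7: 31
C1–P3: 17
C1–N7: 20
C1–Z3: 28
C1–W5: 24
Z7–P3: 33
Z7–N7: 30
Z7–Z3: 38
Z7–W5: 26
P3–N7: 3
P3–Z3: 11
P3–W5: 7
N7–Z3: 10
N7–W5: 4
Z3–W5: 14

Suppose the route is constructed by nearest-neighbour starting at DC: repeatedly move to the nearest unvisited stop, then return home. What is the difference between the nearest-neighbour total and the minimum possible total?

Excess over optimum: 7 km.

From DC: P3=12, N7=15, Z3=17, W5=19, C1=29, Z7=32 → choose P3 (12).
From P3: N7=3, W5=7, Z3=11, C1=17, Z7=33 → choose N7 (3).
From N7: W5=4, Z3=10, C1=20, Z7=30 → choose W5 (4).
From W5: Z3=14, C1=24, Z7=26 → choose Z3 (14).
From Z3: C1=28, Z7=38 → choose C1 (28).
From C1: Z7=31 → choose Z7 (31).
NN route DC → P3 → N7 → W5 → Z3 → C1 → Z7 → DC costs 124.
Optimal: DC → P3 → C1 → Z7 → W5 → N7 → Z3 → DC costs 117 (by enumerating all 360 distinct tours).
Excess = 124 − 117 = 7.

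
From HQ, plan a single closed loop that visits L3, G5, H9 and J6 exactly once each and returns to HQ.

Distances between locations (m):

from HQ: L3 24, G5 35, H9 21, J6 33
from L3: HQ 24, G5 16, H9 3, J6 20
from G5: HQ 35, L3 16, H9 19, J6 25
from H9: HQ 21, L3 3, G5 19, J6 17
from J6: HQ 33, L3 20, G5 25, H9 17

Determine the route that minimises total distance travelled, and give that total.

With 4 stops there are 4!/2 = 12 distinct round trips (a route and its reverse cost the same).
HQ→L3→G5→H9→J6→HQ: 24+16+19+17+33 = 109
HQ→L3→G5→J6→H9→HQ: 24+16+25+17+21 = 103
HQ→L3→H9→G5→J6→HQ: 24+3+19+25+33 = 104
HQ→L3→H9→J6→G5→HQ: 24+3+17+25+35 = 104
HQ→L3→J6→G5→H9→HQ: 24+20+25+19+21 = 109
HQ→L3→J6→H9→G5→HQ: 24+20+17+19+35 = 115
HQ→G5→L3→H9→J6→HQ: 35+16+3+17+33 = 104
HQ→G5→L3→J6→H9→HQ: 35+16+20+17+21 = 109
HQ→G5→H9→L3→J6→HQ: 35+19+3+20+33 = 110
HQ→G5→J6→L3→H9→HQ: 35+25+20+3+21 = 104
HQ→H9→L3→G5→J6→HQ: 21+3+16+25+33 = 98
HQ→H9→G5→L3→J6→HQ: 21+19+16+20+33 = 109
The minimum is 98.
One optimal route: HQ → H9 → L3 → G5 → J6 → HQ (or its reverse).

98 m — the shortest possible round trip.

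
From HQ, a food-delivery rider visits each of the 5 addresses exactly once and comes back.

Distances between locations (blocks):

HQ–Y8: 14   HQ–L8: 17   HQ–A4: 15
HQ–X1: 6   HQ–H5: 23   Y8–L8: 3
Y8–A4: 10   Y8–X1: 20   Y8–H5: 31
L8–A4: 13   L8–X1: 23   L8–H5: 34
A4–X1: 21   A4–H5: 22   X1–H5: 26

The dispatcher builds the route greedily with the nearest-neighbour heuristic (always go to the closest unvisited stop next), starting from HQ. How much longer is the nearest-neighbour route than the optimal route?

3 blocks longer than the optimal tour.

From HQ: X1=6, Y8=14, A4=15, L8=17, H5=23 → choose X1 (6).
From X1: Y8=20, A4=21, L8=23, H5=26 → choose Y8 (20).
From Y8: L8=3, A4=10, H5=31 → choose L8 (3).
From L8: A4=13, H5=34 → choose A4 (13).
From A4: H5=22 → choose H5 (22).
NN route HQ → X1 → Y8 → L8 → A4 → H5 → HQ costs 87.
Optimal: HQ → Y8 → L8 → A4 → H5 → X1 → HQ costs 84 (by enumerating all 60 distinct tours).
Excess = 87 − 84 = 3.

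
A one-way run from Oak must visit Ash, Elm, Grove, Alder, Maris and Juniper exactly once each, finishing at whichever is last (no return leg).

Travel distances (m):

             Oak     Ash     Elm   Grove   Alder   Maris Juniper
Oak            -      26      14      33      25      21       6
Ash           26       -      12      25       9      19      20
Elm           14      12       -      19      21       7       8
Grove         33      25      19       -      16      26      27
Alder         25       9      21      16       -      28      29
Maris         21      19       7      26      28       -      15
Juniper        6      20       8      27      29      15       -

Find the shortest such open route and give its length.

Minimum one-way distance = 65 m.

There are 6! = 720 possible orderings.
Oak - Ash - Elm - Grove - Alder - Maris - Juniper: 26+12+19+16+28+15 = 116
Oak - Ash - Elm - Grove - Alder - Juniper - Maris: 26+12+19+16+29+15 = 117
Oak - Ash - Elm - Grove - Maris - Alder - Juniper: 26+12+19+26+28+29 = 140
Oak - Ash - Elm - Grove - Maris - Juniper - Alder: 26+12+19+26+15+29 = 127
Oak - Ash - Elm - Grove - Juniper - Alder - Maris: 26+12+19+27+29+28 = 141
Oak - Ash - Elm - Grove - Juniper - Maris - Alder: 26+12+19+27+15+28 = 127
Oak - Ash - Elm - Alder - Grove - Maris - Juniper: 26+12+21+16+26+15 = 116
Oak - Ash - Elm - Alder - Grove - Juniper - Maris: 26+12+21+16+27+15 = 117
… (712 more)
Oak - Juniper - Elm - Maris - Ash - Alder - Grove: 6+8+7+19+9+16 = 65  ← best
The minimum is 65.
One shortest path: Oak → Juniper → Elm → Maris → Ash → Alder → Grove.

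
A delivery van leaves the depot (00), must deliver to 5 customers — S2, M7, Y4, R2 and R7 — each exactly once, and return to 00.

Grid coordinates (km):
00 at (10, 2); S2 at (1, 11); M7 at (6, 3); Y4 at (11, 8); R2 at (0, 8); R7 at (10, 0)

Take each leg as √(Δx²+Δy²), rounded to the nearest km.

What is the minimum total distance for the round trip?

34 km — the shortest possible round trip.

00→S2→M7→Y4→R2→R7→00: 13+9+7+11+13+2 = 55
00→S2→M7→Y4→R7→R2→00: 13+9+7+8+13+12 = 62
00→S2→M7→R2→Y4→R7→00: 13+9+8+11+8+2 = 51
00→S2→M7→R2→R7→Y4→00: 13+9+8+13+8+6 = 57
00→S2→M7→R7→Y4→R2→00: 13+9+5+8+11+12 = 58
00→S2→M7→R7→R2→Y4→00: 13+9+5+13+11+6 = 57
00→S2→Y4→M7→R2→R7→00: 13+10+7+8+13+2 = 53
00→S2→Y4→M7→R7→R2→00: 13+10+7+5+13+12 = 60
00→S2→Y4→R2→M7→R7→00: 13+10+11+8+5+2 = 49
00→S2→Y4→R2→R7→M7→00: 13+10+11+13+5+4 = 56
00→S2→Y4→R7→M7→R2→00: 13+10+8+5+8+12 = 56
00→S2→Y4→R7→R2→M7→00: 13+10+8+13+8+4 = 56
00→S2→R2→M7→Y4→R7→00: 13+3+8+7+8+2 = 41
00→S2→R2→M7→R7→Y4→00: 13+3+8+5+8+6 = 43
… (46 more)
00→Y4→S2→R2→M7→R7→00: 6+10+3+8+5+2 = 34  ← best
The minimum is 34.
One optimal route: 00 → Y4 → S2 → R2 → M7 → R7 → 00 (or its reverse).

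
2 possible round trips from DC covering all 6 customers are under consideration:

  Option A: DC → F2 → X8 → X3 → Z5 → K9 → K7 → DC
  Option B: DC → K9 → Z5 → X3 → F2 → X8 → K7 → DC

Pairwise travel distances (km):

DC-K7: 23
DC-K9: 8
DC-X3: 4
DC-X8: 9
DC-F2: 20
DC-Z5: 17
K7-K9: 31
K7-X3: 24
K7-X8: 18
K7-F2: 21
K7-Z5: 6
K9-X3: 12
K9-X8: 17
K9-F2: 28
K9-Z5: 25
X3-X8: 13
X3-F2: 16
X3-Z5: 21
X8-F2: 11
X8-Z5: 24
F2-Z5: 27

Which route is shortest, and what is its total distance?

Option A: 20 + 11 + 13 + 21 + 25 + 31 + 23 = 144
Option B: 8 + 25 + 21 + 16 + 11 + 18 + 23 = 122

122 km — Option B is the shortest.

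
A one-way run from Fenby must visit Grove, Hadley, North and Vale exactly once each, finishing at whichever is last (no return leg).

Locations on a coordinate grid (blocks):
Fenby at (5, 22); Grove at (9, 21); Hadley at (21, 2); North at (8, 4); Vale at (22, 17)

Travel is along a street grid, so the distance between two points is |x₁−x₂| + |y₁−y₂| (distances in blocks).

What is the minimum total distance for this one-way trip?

Minimum one-way distance = 53 blocks.

There are 4! = 24 possible orderings.
Fenby → Grove → Hadley → North → Vale: 5+31+15+27 = 78
Fenby → Grove → Hadley → Vale → North: 5+31+16+27 = 79
Fenby → Grove → North → Hadley → Vale: 5+18+15+16 = 54
Fenby → Grove → North → Vale → Hadley: 5+18+27+16 = 66
Fenby → Grove → Vale → Hadley → North: 5+17+16+15 = 53
Fenby → Grove → Vale → North → Hadley: 5+17+27+15 = 64
Fenby → Hadley → Grove → North → Vale: 36+31+18+27 = 112
Fenby → Hadley → Grove → Vale → North: 36+31+17+27 = 111
Fenby → Hadley → North → Grove → Vale: 36+15+18+17 = 86
Fenby → Hadley → North → Vale → Grove: 36+15+27+17 = 95
Fenby → Hadley → Vale → Grove → North: 36+16+17+18 = 87
Fenby → Hadley → Vale → North → Grove: 36+16+27+18 = 97
Fenby → North → Grove → Hadley → Vale: 21+18+31+16 = 86
Fenby → North → Grove → Vale → Hadley: 21+18+17+16 = 72
… (10 more)
The minimum is 53.
One shortest path: Fenby → Grove → Vale → Hadley → North.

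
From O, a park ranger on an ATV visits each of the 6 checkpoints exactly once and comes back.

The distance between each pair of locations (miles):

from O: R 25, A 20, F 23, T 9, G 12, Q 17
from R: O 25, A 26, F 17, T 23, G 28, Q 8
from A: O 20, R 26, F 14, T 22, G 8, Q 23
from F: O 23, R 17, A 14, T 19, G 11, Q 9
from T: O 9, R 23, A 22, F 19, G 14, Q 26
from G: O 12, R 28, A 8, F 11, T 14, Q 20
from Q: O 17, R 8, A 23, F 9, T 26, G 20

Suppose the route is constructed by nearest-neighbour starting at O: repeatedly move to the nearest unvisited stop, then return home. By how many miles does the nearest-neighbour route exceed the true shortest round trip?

Excess over optimum: 4 miles.

From O: T=9, G=12, Q=17, A=20, F=23, R=25 → choose T (9).
From T: G=14, F=19, A=22, R=23, Q=26 → choose G (14).
From G: A=8, F=11, Q=20, R=28 → choose A (8).
From A: F=14, Q=23, R=26 → choose F (14).
From F: Q=9, R=17 → choose Q (9).
From Q: R=8 → choose R (8).
NN route O → T → G → A → F → Q → R → O costs 87.
Optimal: O → T → R → Q → F → A → G → O costs 83 (by enumerating all 360 distinct tours).
Excess = 87 − 83 = 4.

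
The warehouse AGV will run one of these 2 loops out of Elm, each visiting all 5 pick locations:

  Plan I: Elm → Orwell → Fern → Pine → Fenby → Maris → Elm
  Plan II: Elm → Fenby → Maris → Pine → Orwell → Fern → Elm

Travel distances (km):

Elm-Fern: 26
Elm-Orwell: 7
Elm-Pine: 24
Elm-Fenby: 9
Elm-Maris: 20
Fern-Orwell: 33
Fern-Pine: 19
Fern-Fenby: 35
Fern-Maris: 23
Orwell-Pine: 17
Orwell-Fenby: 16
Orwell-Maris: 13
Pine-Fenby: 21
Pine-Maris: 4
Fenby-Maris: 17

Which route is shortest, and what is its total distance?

Plan I: 7 + 33 + 19 + 21 + 17 + 20 = 117
Plan II: 9 + 17 + 4 + 17 + 33 + 26 = 106

Shortest is Plan II, total 106 km.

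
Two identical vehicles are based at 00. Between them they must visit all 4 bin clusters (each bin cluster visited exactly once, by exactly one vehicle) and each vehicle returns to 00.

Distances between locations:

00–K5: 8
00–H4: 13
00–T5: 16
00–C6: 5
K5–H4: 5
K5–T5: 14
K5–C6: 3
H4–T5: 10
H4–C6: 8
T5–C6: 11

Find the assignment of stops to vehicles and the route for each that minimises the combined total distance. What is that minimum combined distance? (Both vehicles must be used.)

Check every non-empty split of the stops between the two vehicles; for each half take its own optimal tour:
  {K5} + {H4, T5, C6}: 16 + 39 = 55
  {H4} + {K5, T5, C6}: 26 + 38 = 64
  {K5, H4} + {T5, C6}: 26 + 32 = 58
  {T5} + {K5, H4, C6}: 32 + 26 = 58
  {K5, T5} + {H4, C6}: 38 + 26 = 64
  {H4, T5} + {K5, C6}: 39 + 16 = 55
  … (7 splits in total)
  {K5, H4, T5} + {C6}: 39 + 10 = 49  ← best
Best: vehicle 1 00 → K5 → H4 → T5 → 00 = 39; vehicle 2 00 → C6 → 00 = 10; combined 49.

49 — the smallest possible combined total.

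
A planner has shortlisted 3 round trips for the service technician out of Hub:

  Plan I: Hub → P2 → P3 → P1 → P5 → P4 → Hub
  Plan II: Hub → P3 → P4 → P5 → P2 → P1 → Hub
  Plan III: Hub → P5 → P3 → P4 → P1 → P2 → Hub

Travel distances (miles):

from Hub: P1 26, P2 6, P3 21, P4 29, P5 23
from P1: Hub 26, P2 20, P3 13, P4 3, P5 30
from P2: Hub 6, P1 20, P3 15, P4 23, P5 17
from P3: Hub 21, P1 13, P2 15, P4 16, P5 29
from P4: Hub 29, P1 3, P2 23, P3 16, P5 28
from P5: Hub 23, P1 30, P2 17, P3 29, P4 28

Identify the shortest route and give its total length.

Plan I: 6 + 15 + 13 + 30 + 28 + 29 = 121
Plan II: 21 + 16 + 28 + 17 + 20 + 26 = 128
Plan III: 23 + 29 + 16 + 3 + 20 + 6 = 97

97 miles — Plan III is the shortest.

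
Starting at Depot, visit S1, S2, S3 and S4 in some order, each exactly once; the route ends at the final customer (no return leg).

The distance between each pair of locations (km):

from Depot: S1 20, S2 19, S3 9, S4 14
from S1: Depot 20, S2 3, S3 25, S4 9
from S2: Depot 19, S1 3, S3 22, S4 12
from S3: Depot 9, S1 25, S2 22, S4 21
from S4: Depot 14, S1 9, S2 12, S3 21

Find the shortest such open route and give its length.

42 km — the minimum one-way total.

There are 4! = 24 possible orderings.
Depot → S1 → S2 → S3 → S4: 20+3+22+21 = 66
Depot → S1 → S2 → S4 → S3: 20+3+12+21 = 56
Depot → S1 → S3 → S2 → S4: 20+25+22+12 = 79
Depot → S1 → S3 → S4 → S2: 20+25+21+12 = 78
Depot → S1 → S4 → S2 → S3: 20+9+12+22 = 63
Depot → S1 → S4 → S3 → S2: 20+9+21+22 = 72
Depot → S2 → S1 → S3 → S4: 19+3+25+21 = 68
Depot → S2 → S1 → S4 → S3: 19+3+9+21 = 52
Depot → S2 → S3 → S1 → S4: 19+22+25+9 = 75
Depot → S2 → S3 → S4 → S1: 19+22+21+9 = 71
Depot → S2 → S4 → S1 → S3: 19+12+9+25 = 65
Depot → S2 → S4 → S3 → S1: 19+12+21+25 = 77
Depot → S3 → S1 → S2 → S4: 9+25+3+12 = 49
Depot → S3 → S1 → S4 → S2: 9+25+9+12 = 55
… (10 more)
Depot → S3 → S4 → S1 → S2: 9+21+9+3 = 42  ← best
The minimum is 42.
One shortest path: Depot → S3 → S4 → S1 → S2.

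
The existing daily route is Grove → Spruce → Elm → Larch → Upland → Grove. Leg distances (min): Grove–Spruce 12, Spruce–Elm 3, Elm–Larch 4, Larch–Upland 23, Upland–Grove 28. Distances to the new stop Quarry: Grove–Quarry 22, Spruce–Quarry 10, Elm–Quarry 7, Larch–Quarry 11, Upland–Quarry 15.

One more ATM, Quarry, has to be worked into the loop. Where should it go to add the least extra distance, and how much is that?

+3 min — insert Quarry between Larch and Upland.

Insertion cost between consecutive stops i–j is d(i,Quarry) + d(Quarry,j) − d(i,j):
  between Grove and Spruce: 22 + 10 − 12 = 20
  between Spruce and Elm: 10 + 7 − 3 = 14
  between Elm and Larch: 7 + 11 − 4 = 14
  between Larch and Upland: 11 + 15 − 23 = 3
  between Upland and Grove: 15 + 22 − 28 = 9
Cheapest insertion is between Larch and Upland, adding 3.
New total = 70 + 3 = 73.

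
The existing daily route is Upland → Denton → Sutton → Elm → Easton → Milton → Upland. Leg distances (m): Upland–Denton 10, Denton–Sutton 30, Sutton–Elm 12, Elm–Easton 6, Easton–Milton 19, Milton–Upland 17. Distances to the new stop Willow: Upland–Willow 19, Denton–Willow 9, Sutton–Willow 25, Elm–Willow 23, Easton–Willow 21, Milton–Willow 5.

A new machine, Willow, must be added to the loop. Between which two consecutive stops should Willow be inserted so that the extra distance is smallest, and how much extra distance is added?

Minimum extra distance: 4 m, inserting Willow between Denton and Sutton.

Insertion cost between consecutive stops i–j is d(i,Willow) + d(Willow,j) − d(i,j):
  between Upland and Denton: 19 + 9 − 10 = 18
  between Denton and Sutton: 9 + 25 − 30 = 4
  between Sutton and Elm: 25 + 23 − 12 = 36
  between Elm and Easton: 23 + 21 − 6 = 38
  between Easton and Milton: 21 + 5 − 19 = 7
  between Milton and Upland: 5 + 19 − 17 = 7
Cheapest insertion is between Denton and Sutton, adding 4.
New total = 94 + 4 = 98.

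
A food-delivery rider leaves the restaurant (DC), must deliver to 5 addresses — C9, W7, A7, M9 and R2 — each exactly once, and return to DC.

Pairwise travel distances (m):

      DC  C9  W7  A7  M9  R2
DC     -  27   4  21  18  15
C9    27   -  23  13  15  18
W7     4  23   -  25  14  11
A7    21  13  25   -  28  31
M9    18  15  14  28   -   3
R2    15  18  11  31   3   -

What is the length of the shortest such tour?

DC - C9 - W7 - A7 - M9 - R2 - DC: 27+23+25+28+3+15 = 121
DC - C9 - W7 - A7 - R2 - M9 - DC: 27+23+25+31+3+18 = 127
DC - C9 - W7 - M9 - A7 - R2 - DC: 27+23+14+28+31+15 = 138
DC - C9 - W7 - M9 - R2 - A7 - DC: 27+23+14+3+31+21 = 119
DC - C9 - W7 - R2 - A7 - M9 - DC: 27+23+11+31+28+18 = 138
DC - C9 - W7 - R2 - M9 - A7 - DC: 27+23+11+3+28+21 = 113
DC - C9 - A7 - W7 - M9 - R2 - DC: 27+13+25+14+3+15 = 97
DC - C9 - A7 - W7 - R2 - M9 - DC: 27+13+25+11+3+18 = 97
DC - C9 - A7 - M9 - W7 - R2 - DC: 27+13+28+14+11+15 = 108
DC - C9 - A7 - M9 - R2 - W7 - DC: 27+13+28+3+11+4 = 86
DC - C9 - A7 - R2 - W7 - M9 - DC: 27+13+31+11+14+18 = 114
DC - C9 - A7 - R2 - M9 - W7 - DC: 27+13+31+3+14+4 = 92
DC - C9 - M9 - W7 - A7 - R2 - DC: 27+15+14+25+31+15 = 127
DC - C9 - M9 - W7 - R2 - A7 - DC: 27+15+14+11+31+21 = 119
… (46 more)
DC - W7 - R2 - M9 - C9 - A7 - DC: 4+11+3+15+13+21 = 67  ← best
The minimum is 67.
One optimal route: DC → W7 → R2 → M9 → C9 → A7 → DC (or its reverse).

Minimum total distance: 67 m.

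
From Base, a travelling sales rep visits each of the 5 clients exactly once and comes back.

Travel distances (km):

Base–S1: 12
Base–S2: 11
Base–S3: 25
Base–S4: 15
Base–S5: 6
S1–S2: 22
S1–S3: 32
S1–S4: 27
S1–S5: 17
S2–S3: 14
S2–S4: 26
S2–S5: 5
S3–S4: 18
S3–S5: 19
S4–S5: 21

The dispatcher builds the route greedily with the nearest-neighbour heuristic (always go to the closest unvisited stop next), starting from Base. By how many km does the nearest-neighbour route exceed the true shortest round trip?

Excess over optimum: 1 km.

Base: S5=6, S2=11, S1=12, S4=15, S3=25 ⇒ S5
S5: S2=5, S1=17, S3=19, S4=21 ⇒ S2
S2: S3=14, S1=22, S4=26 ⇒ S3
S3: S4=18, S1=32 ⇒ S4
S4: S1=27 ⇒ S1
NN route Base → S5 → S2 → S3 → S4 → S1 → Base costs 82.
Optimal: Base → S1 → S5 → S2 → S3 → S4 → Base costs 81 (by enumerating all 60 distinct tours).
Excess = 82 − 81 = 1.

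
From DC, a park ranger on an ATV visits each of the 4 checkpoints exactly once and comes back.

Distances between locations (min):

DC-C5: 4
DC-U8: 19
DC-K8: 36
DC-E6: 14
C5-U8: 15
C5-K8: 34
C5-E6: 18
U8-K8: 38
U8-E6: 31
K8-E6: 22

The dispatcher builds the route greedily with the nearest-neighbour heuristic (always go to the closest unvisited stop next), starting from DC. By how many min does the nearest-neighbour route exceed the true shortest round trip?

From DC: C5=4, E6=14, U8=19, K8=36 → choose C5 (4).
From C5: U8=15, E6=18, K8=34 → choose U8 (15).
From U8: E6=31, K8=38 → choose E6 (31).
From E6: K8=22 → choose K8 (22).
NN route DC → C5 → U8 → E6 → K8 → DC costs 108.
Optimal: DC → C5 → U8 → K8 → E6 → DC costs 93 (by enumerating all 12 distinct tours).
Excess = 108 − 93 = 15.

Excess over optimum: 15 min.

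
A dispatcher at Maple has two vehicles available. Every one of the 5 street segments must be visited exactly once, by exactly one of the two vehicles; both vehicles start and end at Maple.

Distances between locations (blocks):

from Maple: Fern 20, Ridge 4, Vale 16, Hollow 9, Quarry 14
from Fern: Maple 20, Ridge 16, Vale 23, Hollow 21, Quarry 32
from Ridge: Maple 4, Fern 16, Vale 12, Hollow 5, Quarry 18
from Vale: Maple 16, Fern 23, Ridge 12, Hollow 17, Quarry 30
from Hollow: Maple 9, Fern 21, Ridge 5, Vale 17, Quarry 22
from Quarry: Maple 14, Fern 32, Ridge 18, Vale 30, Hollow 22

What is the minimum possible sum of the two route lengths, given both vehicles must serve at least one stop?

There are 2^4 − 1 = 15 ways to divide the 5 stops into two non-empty groups. For each, the best each vehicle can do is its own shortest tour through its group:
  {Fern} + {Ridge, Vale, Hollow, Quarry}: 40 + 69 = 109
  {Ridge} + {Fern, Vale, Hollow, Quarry}: 8 + 95 = 103
  {Fern, Ridge} + {Vale, Hollow, Quarry}: 40 + 69 = 109
  {Vale} + {Fern, Ridge, Hollow, Quarry}: 32 + 76 = 108
  {Fern, Vale} + {Ridge, Hollow, Quarry}: 59 + 45 = 104
  {Ridge, Vale} + {Fern, Hollow, Quarry}: 32 + 76 = 108
  … (15 splits in total)
  {Fern, Ridge, Vale, Hollow} + {Quarry}: 69 + 28 = 97  ← best
Best: vehicle 1 Maple → Fern → Vale → Ridge → Hollow → Maple = 69; vehicle 2 Maple → Quarry → Maple = 28; combined 97.

97 blocks — the smallest possible combined total.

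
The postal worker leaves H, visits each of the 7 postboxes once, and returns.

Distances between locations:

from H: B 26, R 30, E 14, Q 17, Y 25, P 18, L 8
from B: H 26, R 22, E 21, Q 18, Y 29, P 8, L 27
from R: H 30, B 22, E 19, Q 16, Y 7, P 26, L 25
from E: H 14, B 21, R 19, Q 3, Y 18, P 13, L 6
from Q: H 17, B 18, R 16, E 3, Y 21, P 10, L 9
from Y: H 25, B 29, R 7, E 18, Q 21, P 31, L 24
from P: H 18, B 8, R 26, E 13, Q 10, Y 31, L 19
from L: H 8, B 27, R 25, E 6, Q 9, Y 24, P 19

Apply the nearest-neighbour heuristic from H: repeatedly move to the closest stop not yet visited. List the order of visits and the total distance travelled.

Nearest-neighbour total = 89; route H → L → E → Q → P → B → R → Y → H.

From H: distances to unvisited — L=8, E=14, Q=17, P=18, Y=25, B=26, R=30. Nearest is L (8).
From L: distances to unvisited — E=6, Q=9, P=19, Y=24, R=25, B=27. Nearest is E (6).
From E: distances to unvisited — Q=3, P=13, Y=18, R=19, B=21. Nearest is Q (3).
From Q: distances to unvisited — P=10, R=16, B=18, Y=21. Nearest is P (10).
From P: distances to unvisited — B=8, R=26, Y=31. Nearest is B (8).
From B: distances to unvisited — R=22, Y=29. Nearest is R (22).
From R: distances to unvisited — Y=7. Nearest is Y (7).
Return Y→H: 25.
Total = 8 + 6 + 3 + 10 + 8 + 22 + 7 + 25 = 89.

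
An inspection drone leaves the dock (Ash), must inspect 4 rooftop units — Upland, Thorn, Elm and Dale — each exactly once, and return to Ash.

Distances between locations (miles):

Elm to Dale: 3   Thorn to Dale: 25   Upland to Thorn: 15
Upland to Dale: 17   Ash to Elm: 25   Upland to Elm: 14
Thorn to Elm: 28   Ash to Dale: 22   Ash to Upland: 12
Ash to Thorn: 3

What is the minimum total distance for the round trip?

With 4 stops there are 4!/2 = 12 distinct round trips (a route and its reverse cost the same).
Ash → Upland → Thorn → Elm → Dale → Ash: 12+15+28+3+22 = 80
Ash → Upland → Thorn → Dale → Elm → Ash: 12+15+25+3+25 = 80
Ash → Upland → Elm → Thorn → Dale → Ash: 12+14+28+25+22 = 101
Ash → Upland → Elm → Dale → Thorn → Ash: 12+14+3+25+3 = 57
Ash → Upland → Dale → Thorn → Elm → Ash: 12+17+25+28+25 = 107
Ash → Upland → Dale → Elm → Thorn → Ash: 12+17+3+28+3 = 63
Ash → Thorn → Upland → Elm → Dale → Ash: 3+15+14+3+22 = 57
Ash → Thorn → Upland → Dale → Elm → Ash: 3+15+17+3+25 = 63
Ash → Thorn → Elm → Upland → Dale → Ash: 3+28+14+17+22 = 84
Ash → Thorn → Dale → Upland → Elm → Ash: 3+25+17+14+25 = 84
Ash → Elm → Upland → Thorn → Dale → Ash: 25+14+15+25+22 = 101
Ash → Elm → Thorn → Upland → Dale → Ash: 25+28+15+17+22 = 107
The minimum is 57.
One optimal route: Ash → Upland → Elm → Dale → Thorn → Ash (or its reverse).

57 miles — the shortest possible round trip.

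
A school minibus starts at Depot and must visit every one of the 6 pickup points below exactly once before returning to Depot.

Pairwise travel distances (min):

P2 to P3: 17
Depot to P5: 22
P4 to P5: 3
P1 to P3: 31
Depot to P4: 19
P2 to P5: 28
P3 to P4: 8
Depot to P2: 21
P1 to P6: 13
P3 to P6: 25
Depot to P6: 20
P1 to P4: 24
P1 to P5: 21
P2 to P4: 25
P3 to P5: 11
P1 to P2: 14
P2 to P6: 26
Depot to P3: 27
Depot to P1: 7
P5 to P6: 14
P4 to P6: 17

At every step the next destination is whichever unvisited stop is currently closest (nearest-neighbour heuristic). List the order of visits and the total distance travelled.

Total distance 83 min via the nearest-neighbour route Depot → P1 → P6 → P5 → P4 → P3 → P2 → Depot.

At Depot the remaining stops are P1 7, P4 19, P6 20, P2 21, P5 22, P3 27; go to P1.
At P1 the remaining stops are P6 13, P2 14, P5 21, P4 24, P3 31; go to P6.
At P6 the remaining stops are P5 14, P4 17, P3 25, P2 26; go to P5.
At P5 the remaining stops are P4 3, P3 11, P2 28; go to P4.
At P4 the remaining stops are P3 8, P2 25; go to P3.
At P3 the remaining stops are P2 17; go to P2.
Return P2→Depot: 21.
Total = 7 + 13 + 14 + 3 + 8 + 17 + 21 = 83.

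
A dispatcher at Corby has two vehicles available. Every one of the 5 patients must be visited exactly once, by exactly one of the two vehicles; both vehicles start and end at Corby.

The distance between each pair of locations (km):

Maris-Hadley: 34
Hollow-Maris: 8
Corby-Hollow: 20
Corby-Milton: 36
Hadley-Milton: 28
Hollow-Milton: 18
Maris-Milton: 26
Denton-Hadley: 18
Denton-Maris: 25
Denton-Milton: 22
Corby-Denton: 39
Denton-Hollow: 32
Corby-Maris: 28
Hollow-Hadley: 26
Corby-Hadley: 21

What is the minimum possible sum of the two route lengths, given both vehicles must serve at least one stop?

Minimum combined distance: 153 km.

There are 2^4 − 1 = 15 ways to divide the 5 stops into two non-empty groups. For each, the best each vehicle can do is its own shortest tour through its group:
  {Denton} + {Hollow, Maris, Hadley, Milton}: 78 + 103 = 181
  {Hollow} + {Denton, Maris, Hadley, Milton}: 40 + 115 = 155
  {Denton, Hollow} + {Maris, Hadley, Milton}: 91 + 103 = 194
  {Maris} + {Denton, Hollow, Hadley, Milton}: 56 + 99 = 155
  {Denton, Maris} + {Hollow, Hadley, Milton}: 92 + 87 = 179
  {Hollow, Maris} + {Denton, Hadley, Milton}: 56 + 97 = 153
  … (15 splits in total)
Best: vehicle 1 Corby → Hollow → Maris → Corby = 56; vehicle 2 Corby → Hadley → Denton → Milton → Corby = 97; combined 153.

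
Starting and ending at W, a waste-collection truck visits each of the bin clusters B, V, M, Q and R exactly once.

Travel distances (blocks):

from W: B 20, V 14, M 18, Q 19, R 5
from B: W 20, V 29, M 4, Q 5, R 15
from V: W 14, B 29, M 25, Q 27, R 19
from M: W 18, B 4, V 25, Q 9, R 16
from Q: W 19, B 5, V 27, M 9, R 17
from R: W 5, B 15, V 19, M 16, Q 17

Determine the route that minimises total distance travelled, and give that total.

W → B → V → M → Q → R → W: 20+29+25+9+17+5 = 105
W → B → V → M → R → Q → W: 20+29+25+16+17+19 = 126
W → B → V → Q → M → R → W: 20+29+27+9+16+5 = 106
W → B → V → Q → R → M → W: 20+29+27+17+16+18 = 127
W → B → V → R → M → Q → W: 20+29+19+16+9+19 = 112
W → B → V → R → Q → M → W: 20+29+19+17+9+18 = 112
W → B → M → V → Q → R → W: 20+4+25+27+17+5 = 98
W → B → M → V → R → Q → W: 20+4+25+19+17+19 = 104
W → B → M → Q → V → R → W: 20+4+9+27+19+5 = 84
W → B → M → Q → R → V → W: 20+4+9+17+19+14 = 83
W → B → M → R → V → Q → W: 20+4+16+19+27+19 = 105
W → B → M → R → Q → V → W: 20+4+16+17+27+14 = 98
W → B → Q → V → M → R → W: 20+5+27+25+16+5 = 98
W → B → Q → V → R → M → W: 20+5+27+19+16+18 = 105
… (46 more)
W → V → M → B → Q → R → W: 14+25+4+5+17+5 = 70  ← best
The minimum is 70.
One optimal route: W → V → M → B → Q → R → W (or its reverse).

Minimum total distance: 70 blocks.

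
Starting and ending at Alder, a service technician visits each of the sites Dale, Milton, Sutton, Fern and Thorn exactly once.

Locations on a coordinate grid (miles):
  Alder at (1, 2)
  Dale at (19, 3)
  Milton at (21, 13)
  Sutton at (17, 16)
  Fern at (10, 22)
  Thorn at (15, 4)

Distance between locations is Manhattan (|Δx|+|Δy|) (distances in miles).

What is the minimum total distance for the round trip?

Minimum total distance: 82 miles.

There are 60 distinct closed tours to check (reversals are equivalent).
Alder-Dale-Milton-Sutton-Fern-Thorn-Alder: 19+12+7+13+23+16 = 90
Alder-Dale-Milton-Sutton-Thorn-Fern-Alder: 19+12+7+14+23+29 = 104
Alder-Dale-Milton-Fern-Sutton-Thorn-Alder: 19+12+20+13+14+16 = 94
Alder-Dale-Milton-Fern-Thorn-Sutton-Alder: 19+12+20+23+14+30 = 118
Alder-Dale-Milton-Thorn-Sutton-Fern-Alder: 19+12+15+14+13+29 = 102
Alder-Dale-Milton-Thorn-Fern-Sutton-Alder: 19+12+15+23+13+30 = 112
Alder-Dale-Sutton-Milton-Fern-Thorn-Alder: 19+15+7+20+23+16 = 100
Alder-Dale-Sutton-Milton-Thorn-Fern-Alder: 19+15+7+15+23+29 = 108
Alder-Dale-Sutton-Fern-Milton-Thorn-Alder: 19+15+13+20+15+16 = 98
Alder-Dale-Sutton-Fern-Thorn-Milton-Alder: 19+15+13+23+15+31 = 116
Alder-Dale-Sutton-Thorn-Milton-Fern-Alder: 19+15+14+15+20+29 = 112
Alder-Dale-Sutton-Thorn-Fern-Milton-Alder: 19+15+14+23+20+31 = 122
Alder-Dale-Fern-Milton-Sutton-Thorn-Alder: 19+28+20+7+14+16 = 104
Alder-Dale-Fern-Milton-Thorn-Sutton-Alder: 19+28+20+15+14+30 = 126
… (46 more)
Alder-Fern-Sutton-Milton-Dale-Thorn-Alder: 29+13+7+12+5+16 = 82  ← best
The minimum is 82.
One optimal route: Alder → Fern → Sutton → Milton → Dale → Thorn → Alder (or its reverse).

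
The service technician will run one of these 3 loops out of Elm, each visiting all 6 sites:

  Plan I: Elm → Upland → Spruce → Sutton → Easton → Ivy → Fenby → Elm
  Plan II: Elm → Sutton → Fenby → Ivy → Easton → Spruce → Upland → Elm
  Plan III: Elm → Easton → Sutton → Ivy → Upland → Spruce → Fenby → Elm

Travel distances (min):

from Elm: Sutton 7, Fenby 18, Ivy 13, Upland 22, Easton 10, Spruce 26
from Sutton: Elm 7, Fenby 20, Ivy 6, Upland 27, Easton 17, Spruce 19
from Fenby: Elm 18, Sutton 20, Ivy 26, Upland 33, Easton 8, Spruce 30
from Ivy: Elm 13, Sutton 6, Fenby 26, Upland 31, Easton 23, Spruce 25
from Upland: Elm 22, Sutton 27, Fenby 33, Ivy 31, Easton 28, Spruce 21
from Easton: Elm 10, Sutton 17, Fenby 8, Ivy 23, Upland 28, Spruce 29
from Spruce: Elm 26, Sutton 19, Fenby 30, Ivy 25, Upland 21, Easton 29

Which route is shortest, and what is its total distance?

Plan I: 22 + 21 + 19 + 17 + 23 + 26 + 18 = 146
Plan II: 7 + 20 + 26 + 23 + 29 + 21 + 22 = 148
Plan III: 10 + 17 + 6 + 31 + 21 + 30 + 18 = 133

133 min — Plan III is the shortest.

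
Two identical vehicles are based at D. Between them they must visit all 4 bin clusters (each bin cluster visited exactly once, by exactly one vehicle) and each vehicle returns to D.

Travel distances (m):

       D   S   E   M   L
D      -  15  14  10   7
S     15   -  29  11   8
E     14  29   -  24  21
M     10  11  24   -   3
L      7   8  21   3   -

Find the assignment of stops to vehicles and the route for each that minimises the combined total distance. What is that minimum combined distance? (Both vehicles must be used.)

Minimum combined distance: 64 m.

There are 2^3 − 1 = 7 ways to divide the 4 stops into two non-empty groups. For each, the best each vehicle can do is its own shortest tour through its group:
  {S} + {E, M, L}: 30 + 48 = 78
  {E} + {S, M, L}: 28 + 36 = 64
  {S, E} + {M, L}: 58 + 20 = 78
  {M} + {S, E, L}: 20 + 58 = 78
  {S, M} + {E, L}: 36 + 42 = 78
  {E, M} + {S, L}: 48 + 30 = 78
  … (7 splits in total)
Best: vehicle 1 D → E → D = 28; vehicle 2 D → S → M → L → D = 36; combined 64.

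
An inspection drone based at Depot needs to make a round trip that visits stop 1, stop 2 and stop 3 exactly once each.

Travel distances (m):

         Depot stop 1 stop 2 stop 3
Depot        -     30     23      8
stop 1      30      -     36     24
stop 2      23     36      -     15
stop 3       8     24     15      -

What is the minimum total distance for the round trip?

With 3 stops there are 3!/2 = 3 distinct round trips (a route and its reverse cost the same).
Depot→stop 1→stop 2→stop 3→Depot: 30+36+15+8 = 89
Depot→stop 1→stop 3→stop 2→Depot: 30+24+15+23 = 92
Depot→stop 2→stop 1→stop 3→Depot: 23+36+24+8 = 91
The minimum is 89.
One optimal route: Depot → stop 1 → stop 2 → stop 3 → Depot (or its reverse).

Minimum total distance: 89 m.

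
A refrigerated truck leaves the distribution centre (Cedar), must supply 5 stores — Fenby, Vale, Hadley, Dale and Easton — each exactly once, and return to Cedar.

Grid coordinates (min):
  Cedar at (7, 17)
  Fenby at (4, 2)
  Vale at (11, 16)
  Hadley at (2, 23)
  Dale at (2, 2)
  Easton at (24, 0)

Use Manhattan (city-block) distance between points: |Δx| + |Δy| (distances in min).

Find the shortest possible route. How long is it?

With 5 stops there are 5!/2 = 60 distinct round trips (a route and its reverse cost the same).
Cedar-Fenby-Vale-Hadley-Dale-Easton-Cedar: 18+21+16+21+24+34 = 134
Cedar-Fenby-Vale-Hadley-Easton-Dale-Cedar: 18+21+16+45+24+20 = 144
Cedar-Fenby-Vale-Dale-Hadley-Easton-Cedar: 18+21+23+21+45+34 = 162
Cedar-Fenby-Vale-Dale-Easton-Hadley-Cedar: 18+21+23+24+45+11 = 142
Cedar-Fenby-Vale-Easton-Hadley-Dale-Cedar: 18+21+29+45+21+20 = 154
Cedar-Fenby-Vale-Easton-Dale-Hadley-Cedar: 18+21+29+24+21+11 = 124
Cedar-Fenby-Hadley-Vale-Dale-Easton-Cedar: 18+23+16+23+24+34 = 138
Cedar-Fenby-Hadley-Vale-Easton-Dale-Cedar: 18+23+16+29+24+20 = 130
Cedar-Fenby-Hadley-Dale-Vale-Easton-Cedar: 18+23+21+23+29+34 = 148
Cedar-Fenby-Hadley-Dale-Easton-Vale-Cedar: 18+23+21+24+29+5 = 120
Cedar-Fenby-Hadley-Easton-Vale-Dale-Cedar: 18+23+45+29+23+20 = 158
Cedar-Fenby-Hadley-Easton-Dale-Vale-Cedar: 18+23+45+24+23+5 = 138
Cedar-Fenby-Dale-Vale-Hadley-Easton-Cedar: 18+2+23+16+45+34 = 138
Cedar-Fenby-Dale-Vale-Easton-Hadley-Cedar: 18+2+23+29+45+11 = 128
… (46 more)
Cedar-Vale-Easton-Fenby-Dale-Hadley-Cedar: 5+29+22+2+21+11 = 90  ← best
The minimum is 90.
One optimal route: Cedar → Vale → Easton → Fenby → Dale → Hadley → Cedar (or its reverse).

90 min — the shortest possible round trip.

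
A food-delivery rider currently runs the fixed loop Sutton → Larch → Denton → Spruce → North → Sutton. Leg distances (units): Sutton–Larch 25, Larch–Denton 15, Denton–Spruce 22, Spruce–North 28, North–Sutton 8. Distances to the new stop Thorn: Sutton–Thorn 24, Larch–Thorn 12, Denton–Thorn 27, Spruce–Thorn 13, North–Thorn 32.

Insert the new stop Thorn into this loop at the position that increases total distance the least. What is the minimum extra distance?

Adding 11 by placing Thorn on the Sutton–Larch leg.

Insertion cost between consecutive stops i–j is d(i,Thorn) + d(Thorn,j) − d(i,j):
  between Sutton and Larch: 24 + 12 − 25 = 11
  between Larch and Denton: 12 + 27 − 15 = 24
  between Denton and Spruce: 27 + 13 − 22 = 18
  between Spruce and North: 13 + 32 − 28 = 17
  between North and Sutton: 32 + 24 − 8 = 48
Cheapest insertion is between Sutton and Larch, adding 11.
New total = 98 + 11 = 109.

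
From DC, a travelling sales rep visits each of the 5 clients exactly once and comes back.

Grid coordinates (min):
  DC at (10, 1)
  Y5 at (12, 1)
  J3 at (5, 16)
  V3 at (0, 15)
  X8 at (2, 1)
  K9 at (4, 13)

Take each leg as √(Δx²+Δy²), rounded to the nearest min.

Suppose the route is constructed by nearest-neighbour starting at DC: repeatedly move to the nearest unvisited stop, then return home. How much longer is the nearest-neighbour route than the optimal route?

The nearest-neighbour route is 3 min longer than optimal.

DC: Y5=2, X8=8, K9=13, J3=16, V3=17 ⇒ Y5
Y5: X8=10, K9=14, J3=17, V3=18 ⇒ X8
X8: K9=12, V3=14, J3=15 ⇒ K9
K9: J3=3, V3=4 ⇒ J3
J3: V3=5 ⇒ V3
NN route DC → Y5 → X8 → K9 → J3 → V3 → DC costs 49.
Optimal: DC → Y5 → K9 → J3 → V3 → X8 → DC costs 46 (by enumerating all 60 distinct tours).
Excess = 49 − 46 = 3.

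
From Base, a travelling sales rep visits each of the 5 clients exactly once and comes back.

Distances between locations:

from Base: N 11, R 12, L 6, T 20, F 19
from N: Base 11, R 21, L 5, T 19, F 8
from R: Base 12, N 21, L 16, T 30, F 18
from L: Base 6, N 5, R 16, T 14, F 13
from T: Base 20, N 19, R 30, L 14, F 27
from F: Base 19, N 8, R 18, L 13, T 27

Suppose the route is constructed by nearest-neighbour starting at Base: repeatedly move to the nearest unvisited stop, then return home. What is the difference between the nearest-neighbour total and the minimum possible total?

10 longer than the optimal tour.

Base: L=6, N=11, R=12, F=19, T=20 ⇒ L
L: N=5, F=13, T=14, R=16 ⇒ N
N: F=8, T=19, R=21 ⇒ F
F: R=18, T=27 ⇒ R
R: T=30 ⇒ T
NN route Base → L → N → F → R → T → Base costs 87.
Optimal: Base → R → F → N → L → T → Base costs 77 (by enumerating all 60 distinct tours).
Excess = 87 − 77 = 10.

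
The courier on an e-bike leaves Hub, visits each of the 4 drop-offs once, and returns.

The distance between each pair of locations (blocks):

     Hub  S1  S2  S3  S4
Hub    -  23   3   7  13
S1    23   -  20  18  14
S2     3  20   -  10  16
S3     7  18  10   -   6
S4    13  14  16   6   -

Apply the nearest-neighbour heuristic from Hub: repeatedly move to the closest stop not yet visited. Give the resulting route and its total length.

At Hub the remaining stops are S2 3, S3 7, S4 13, S1 23; go to S2.
At S2 the remaining stops are S3 10, S4 16, S1 20; go to S3.
At S3 the remaining stops are S4 6, S1 18; go to S4.
At S4 the remaining stops are S1 14; go to S1.
Return S1→Hub: 23.
Total = 3 + 10 + 6 + 14 + 23 = 56.

Nearest-neighbour total = 56 blocks; route Hub → S2 → S3 → S4 → S1 → Hub.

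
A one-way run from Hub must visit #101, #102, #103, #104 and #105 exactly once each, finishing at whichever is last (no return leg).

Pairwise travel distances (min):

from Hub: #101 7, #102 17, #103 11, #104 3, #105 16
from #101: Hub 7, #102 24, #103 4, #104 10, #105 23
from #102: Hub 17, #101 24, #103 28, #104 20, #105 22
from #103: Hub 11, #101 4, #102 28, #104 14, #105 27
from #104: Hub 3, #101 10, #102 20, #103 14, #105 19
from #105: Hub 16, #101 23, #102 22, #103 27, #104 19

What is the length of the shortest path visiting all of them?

There are 5! = 120 possible orderings.
Hub - #101 - #102 - #103 - #104 - #105: 7+24+28+14+19 = 92
Hub - #101 - #102 - #103 - #105 - #104: 7+24+28+27+19 = 105
Hub - #101 - #102 - #104 - #103 - #105: 7+24+20+14+27 = 92
Hub - #101 - #102 - #104 - #105 - #103: 7+24+20+19+27 = 97
Hub - #101 - #102 - #105 - #103 - #104: 7+24+22+27+14 = 94
Hub - #101 - #102 - #105 - #104 - #103: 7+24+22+19+14 = 86
Hub - #101 - #103 - #102 - #104 - #105: 7+4+28+20+19 = 78
Hub - #101 - #103 - #102 - #105 - #104: 7+4+28+22+19 = 80
Hub - #101 - #103 - #104 - #102 - #105: 7+4+14+20+22 = 67
Hub - #101 - #103 - #104 - #105 - #102: 7+4+14+19+22 = 66
Hub - #101 - #103 - #105 - #102 - #104: 7+4+27+22+20 = 80
Hub - #101 - #103 - #105 - #104 - #102: 7+4+27+19+20 = 77
Hub - #101 - #104 - #102 - #103 - #105: 7+10+20+28+27 = 92
Hub - #101 - #104 - #102 - #105 - #103: 7+10+20+22+27 = 86
… (106 more)
The minimum is 66.
One shortest path: Hub → #101 → #103 → #104 → #105 → #102.

66 min — the minimum one-way total.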